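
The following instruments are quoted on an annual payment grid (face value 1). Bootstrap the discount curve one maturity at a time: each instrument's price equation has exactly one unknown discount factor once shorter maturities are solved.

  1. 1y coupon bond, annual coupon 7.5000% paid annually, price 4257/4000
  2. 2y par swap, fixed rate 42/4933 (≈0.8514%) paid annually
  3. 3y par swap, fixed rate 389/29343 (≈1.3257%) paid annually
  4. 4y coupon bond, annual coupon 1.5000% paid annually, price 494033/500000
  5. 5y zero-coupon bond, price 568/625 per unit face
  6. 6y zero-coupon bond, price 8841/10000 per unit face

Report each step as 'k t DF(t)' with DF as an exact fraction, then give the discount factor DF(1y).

step 1 [1y] bond c/1=3/40: DF=(4257/4000 − 3/40·(0))/(1+3/40) = 99/100 ≈ 0.990000
step 2 [2y] swap r/1=42/4933: DF=(1 − 42/4933·(0.990000))/(1+42/4933) = 1229/1250 ≈ 0.983200
step 3 [3y] swap r/1=389/29343: DF=(1 − 389/29343·(0.990000+0.983200))/(1+389/29343) = 9611/10000 ≈ 0.961100
step 4 [4y] bond c/1=3/200: DF=(494033/500000 − 3/200·(0.990000+0.983200+0.961100))/(1+3/200) = 9301/10000 ≈ 0.930100
step 5 [5y] zero: DF = P = 568/625 ≈ 0.908800
step 6 [6y] zero: DF = P = 8841/10000 ≈ 0.884100

1 1 99/100
2 2 1229/1250
3 3 9611/10000
4 4 9301/10000
5 5 568/625
6 6 8841/10000
DF(1y) = 99/100 ≈ 0.990000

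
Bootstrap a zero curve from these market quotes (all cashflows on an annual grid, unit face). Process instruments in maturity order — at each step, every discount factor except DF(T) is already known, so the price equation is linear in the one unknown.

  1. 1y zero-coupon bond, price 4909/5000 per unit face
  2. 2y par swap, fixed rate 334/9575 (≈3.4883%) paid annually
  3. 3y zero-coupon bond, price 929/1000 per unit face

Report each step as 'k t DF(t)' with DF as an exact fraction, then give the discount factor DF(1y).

1 1 4909/5000
2 2 2333/2500
3 3 929/1000
DF(1y) = 4909/5000 ≈ 0.981800

step 1 [1y] zero: DF = P = 4909/5000 ≈ 0.981800
step 2 [2y] swap r/1=334/9575: DF=(1 − 334/9575·(0.981800))/(1+334/9575) = 2333/2500 ≈ 0.933200
step 3 [3y] zero: DF = P = 929/1000 ≈ 0.929000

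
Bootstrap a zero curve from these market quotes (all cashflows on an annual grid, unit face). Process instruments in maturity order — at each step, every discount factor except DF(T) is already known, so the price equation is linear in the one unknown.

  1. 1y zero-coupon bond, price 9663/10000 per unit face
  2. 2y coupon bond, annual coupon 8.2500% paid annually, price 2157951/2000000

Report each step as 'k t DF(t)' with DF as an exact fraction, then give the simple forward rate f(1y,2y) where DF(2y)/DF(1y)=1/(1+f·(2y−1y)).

step 1 [1y] zero: DF = P = 9663/10000 ≈ 0.966300
step 2 [2y] bond c/1=33/400: DF=(2157951/2000000 − 33/400·(0.966300))/(1+33/400) = 9231/10000 ≈ 0.923100

1 1 9663/10000
2 2 9231/10000
f(1y,2y) = ((9663/10000)/(9231/10000) − 1)/(1) = 144/3077 ≈ 4.6799%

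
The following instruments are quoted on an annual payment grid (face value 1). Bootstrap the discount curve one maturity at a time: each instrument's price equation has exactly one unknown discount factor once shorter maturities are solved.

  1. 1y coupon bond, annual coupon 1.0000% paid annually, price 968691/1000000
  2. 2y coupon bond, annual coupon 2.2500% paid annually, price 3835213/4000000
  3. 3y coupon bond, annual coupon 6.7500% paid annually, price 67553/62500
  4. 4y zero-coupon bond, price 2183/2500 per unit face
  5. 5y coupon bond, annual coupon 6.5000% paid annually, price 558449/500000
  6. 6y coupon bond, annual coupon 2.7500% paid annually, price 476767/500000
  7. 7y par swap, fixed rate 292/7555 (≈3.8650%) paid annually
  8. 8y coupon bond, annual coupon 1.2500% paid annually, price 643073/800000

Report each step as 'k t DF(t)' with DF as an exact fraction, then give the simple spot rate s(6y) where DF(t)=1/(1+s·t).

1 1 9591/10000
2 2 4583/5000
3 3 8939/10000
4 4 2183/2500
5 5 1033/1250
6 6 2021/2500
7 7 479/625
8 8 7193/10000
s(6y) = (1/(2021/2500) − 1)/(6) = 479/12126 ≈ 3.9502%

step 1 [1y] bond c/1=1/100: DF=(968691/1000000 − 1/100·(0))/(1+1/100) = 9591/10000 ≈ 0.959100
step 2 [2y] bond c/1=9/400: DF=(3835213/4000000 − 9/400·(0.959100))/(1+9/400) = 4583/5000 ≈ 0.916600
step 3 [3y] bond c/1=27/400: DF=(67553/62500 − 27/400·(0.959100+0.916600))/(1+27/400) = 8939/10000 ≈ 0.893900
step 4 [4y] zero: DF = P = 2183/2500 ≈ 0.873200
step 5 [5y] bond c/1=13/200: DF=(558449/500000 − 13/200·(0.959100+0.916600+0.893900+0.873200))/(1+13/200) = 1033/1250 ≈ 0.826400
step 6 [6y] bond c/1=11/400: DF=(476767/500000 − 11/400·(0.959100+0.916600+0.893900+0.873200+0.826400))/(1+11/400) = 2021/2500 ≈ 0.808400
step 7 [7y] swap r/1=292/7555: DF=(1 − 292/7555·(0.959100+0.916600+0.893900+0.873200+0.826400+0.808400))/(1+292/7555) = 479/625 ≈ 0.766400
step 8 [8y] bond c/1=1/80: DF=(643073/800000 − 1/80·(0.959100+0.916600+0.893900+0.873200+0.826400+0.808400+0.766400))/(1+1/80) = 7193/10000 ≈ 0.719300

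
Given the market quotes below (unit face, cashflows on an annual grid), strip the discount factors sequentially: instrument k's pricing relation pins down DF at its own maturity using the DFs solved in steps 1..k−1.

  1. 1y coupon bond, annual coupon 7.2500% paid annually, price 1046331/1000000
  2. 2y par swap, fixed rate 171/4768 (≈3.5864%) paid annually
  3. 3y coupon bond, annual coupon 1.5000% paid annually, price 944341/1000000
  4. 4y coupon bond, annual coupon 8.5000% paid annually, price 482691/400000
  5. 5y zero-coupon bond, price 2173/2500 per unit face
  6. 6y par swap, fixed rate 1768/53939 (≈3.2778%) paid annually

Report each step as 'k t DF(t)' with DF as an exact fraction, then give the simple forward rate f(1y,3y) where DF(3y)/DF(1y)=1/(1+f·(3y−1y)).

step 1 [1y] bond c/1=29/400: DF=(1046331/1000000 − 29/400·(0))/(1+29/400) = 2439/2500 ≈ 0.975600
step 2 [2y] swap r/1=171/4768: DF=(1 − 171/4768·(0.975600))/(1+171/4768) = 2329/2500 ≈ 0.931600
step 3 [3y] bond c/1=3/200: DF=(944341/1000000 − 3/200·(0.975600+0.931600))/(1+3/200) = 4511/5000 ≈ 0.902200
step 4 [4y] bond c/1=17/200: DF=(482691/400000 − 17/200·(0.975600+0.931600+0.902200))/(1+17/200) = 8921/10000 ≈ 0.892100
step 5 [5y] zero: DF = P = 2173/2500 ≈ 0.869200
step 6 [6y] swap r/1=1768/53939: DF=(1 − 1768/53939·(0.975600+0.931600+0.902200+0.892100+0.869200))/(1+1768/53939) = 1029/1250 ≈ 0.823200

1 1 2439/2500
2 2 2329/2500
3 3 4511/5000
4 4 8921/10000
5 5 2173/2500
6 6 1029/1250
f(1y,3y) = ((2439/2500)/(4511/5000) − 1)/(2) = 367/9022 ≈ 4.0678%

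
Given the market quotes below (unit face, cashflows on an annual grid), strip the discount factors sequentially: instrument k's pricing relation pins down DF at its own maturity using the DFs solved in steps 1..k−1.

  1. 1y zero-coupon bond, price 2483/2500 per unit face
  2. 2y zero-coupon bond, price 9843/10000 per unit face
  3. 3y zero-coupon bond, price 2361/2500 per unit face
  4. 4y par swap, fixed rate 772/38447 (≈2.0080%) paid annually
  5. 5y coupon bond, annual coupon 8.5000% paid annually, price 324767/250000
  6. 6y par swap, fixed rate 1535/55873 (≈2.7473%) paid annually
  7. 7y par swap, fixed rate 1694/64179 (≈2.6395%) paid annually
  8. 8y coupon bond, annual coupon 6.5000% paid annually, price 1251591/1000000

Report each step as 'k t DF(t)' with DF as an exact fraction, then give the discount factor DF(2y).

1 1 2483/2500
2 2 9843/10000
3 3 2361/2500
4 4 2307/2500
5 5 8961/10000
6 6 1693/2000
7 7 4153/5000
8 8 1567/2000
DF(2y) = 9843/10000 ≈ 0.984300

step 1 [1y] zero: DF = P = 2483/2500 ≈ 0.993200
step 2 [2y] zero: DF = P = 9843/10000 ≈ 0.984300
step 3 [3y] zero: DF = P = 2361/2500 ≈ 0.944400
step 4 [4y] swap r/1=772/38447: DF=(1 − 772/38447·(0.993200+0.984300+0.944400))/(1+772/38447) = 2307/2500 ≈ 0.922800
step 5 [5y] bond c/1=17/200: DF=(324767/250000 − 17/200·(0.993200+0.984300+0.944400+0.922800))/(1+17/200) = 8961/10000 ≈ 0.896100
step 6 [6y] swap r/1=1535/55873: DF=(1 − 1535/55873·(0.993200+0.984300+0.944400+0.922800+0.896100))/(1+1535/55873) = 1693/2000 ≈ 0.846500
step 7 [7y] swap r/1=1694/64179: DF=(1 − 1694/64179·(0.993200+0.984300+0.944400+0.922800+0.896100+0.846500))/(1+1694/64179) = 4153/5000 ≈ 0.830600
step 8 [8y] bond c/1=13/200: DF=(1251591/1000000 − 13/200·(0.993200+0.984300+0.944400+0.922800+0.896100+0.846500+0.830600))/(1+13/200) = 1567/2000 ≈ 0.783500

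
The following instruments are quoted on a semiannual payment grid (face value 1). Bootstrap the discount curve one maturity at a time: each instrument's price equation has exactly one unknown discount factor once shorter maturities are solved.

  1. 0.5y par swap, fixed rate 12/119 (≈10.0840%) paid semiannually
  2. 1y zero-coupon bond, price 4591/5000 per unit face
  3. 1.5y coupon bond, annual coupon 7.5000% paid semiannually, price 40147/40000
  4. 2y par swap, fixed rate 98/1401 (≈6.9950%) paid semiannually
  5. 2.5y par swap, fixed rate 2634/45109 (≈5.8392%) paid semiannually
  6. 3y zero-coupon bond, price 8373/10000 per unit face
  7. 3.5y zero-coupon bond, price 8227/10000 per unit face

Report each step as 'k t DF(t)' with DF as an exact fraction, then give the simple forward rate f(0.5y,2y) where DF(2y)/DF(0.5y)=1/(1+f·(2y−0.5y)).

1 1/2 119/125
2 1 4591/5000
3 3/2 4499/5000
4 2 4363/5000
5 5/2 8683/10000
6 3 8373/10000
7 7/2 8227/10000
f(0.5y,2y) = ((119/125)/(4363/5000) − 1)/(3/2) = 794/13089 ≈ 6.0662%

step 1 [0.5y] swap r/2=6/119: DF=(1 − 6/119·(0))/(1+6/119) = 119/125 ≈ 0.952000
step 2 [1y] zero: DF = P = 4591/5000 ≈ 0.918200
step 3 [1.5y] bond c/2=3/80: DF=(40147/40000 − 3/80·(0.952000+0.918200))/(1+3/80) = 4499/5000 ≈ 0.899800
step 4 [2y] swap r/2=49/1401: DF=(1 − 49/1401·(0.952000+0.918200+0.899800))/(1+49/1401) = 4363/5000 ≈ 0.872600
step 5 [2.5y] swap r/2=1317/45109: DF=(1 − 1317/45109·(0.952000+0.918200+0.899800+0.872600))/(1+1317/45109) = 8683/10000 ≈ 0.868300
step 6 [3y] zero: DF = P = 8373/10000 ≈ 0.837300
step 7 [3.5y] zero: DF = P = 8227/10000 ≈ 0.822700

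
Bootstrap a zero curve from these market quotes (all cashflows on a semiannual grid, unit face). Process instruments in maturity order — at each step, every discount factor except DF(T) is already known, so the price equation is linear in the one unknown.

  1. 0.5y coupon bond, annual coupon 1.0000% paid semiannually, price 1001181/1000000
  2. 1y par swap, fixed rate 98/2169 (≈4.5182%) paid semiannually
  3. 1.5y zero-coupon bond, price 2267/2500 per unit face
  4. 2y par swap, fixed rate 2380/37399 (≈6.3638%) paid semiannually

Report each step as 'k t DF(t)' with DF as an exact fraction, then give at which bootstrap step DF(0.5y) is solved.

1 1/2 4981/5000
2 1 9559/10000
3 3/2 2267/2500
4 2 881/1000
DF(0.5y) is solved at step 1

step 1 [0.5y] bond c/2=1/200: DF=(1001181/1000000 − 1/200·(0))/(1+1/200) = 4981/5000 ≈ 0.996200
step 2 [1y] swap r/2=49/2169: DF=(1 − 49/2169·(0.996200))/(1+49/2169) = 9559/10000 ≈ 0.955900
step 3 [1.5y] zero: DF = P = 2267/2500 ≈ 0.906800
step 4 [2y] swap r/2=1190/37399: DF=(1 − 1190/37399·(0.996200+0.955900+0.906800))/(1+1190/37399) = 881/1000 ≈ 0.881000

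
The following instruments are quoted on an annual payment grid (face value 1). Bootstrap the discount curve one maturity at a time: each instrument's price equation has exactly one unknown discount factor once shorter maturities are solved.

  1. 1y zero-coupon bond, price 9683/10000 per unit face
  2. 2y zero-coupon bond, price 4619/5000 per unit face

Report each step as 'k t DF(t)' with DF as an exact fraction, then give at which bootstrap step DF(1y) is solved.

1 1 9683/10000
2 2 4619/5000
DF(1y) is solved at step 1

step 1 [1y] zero: DF = P = 9683/10000 ≈ 0.968300
step 2 [2y] zero: DF = P = 4619/5000 ≈ 0.923800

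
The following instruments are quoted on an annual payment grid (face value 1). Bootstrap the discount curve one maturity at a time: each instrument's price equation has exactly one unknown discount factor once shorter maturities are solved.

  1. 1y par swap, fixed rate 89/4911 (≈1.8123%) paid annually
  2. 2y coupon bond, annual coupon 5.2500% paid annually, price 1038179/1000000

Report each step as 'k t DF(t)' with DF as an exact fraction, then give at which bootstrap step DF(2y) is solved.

step 1 [1y] swap r/1=89/4911: DF=(1 − 89/4911·(0))/(1+89/4911) = 4911/5000 ≈ 0.982200
step 2 [2y] bond c/1=21/400: DF=(1038179/1000000 − 21/400·(0.982200))/(1+21/400) = 4687/5000 ≈ 0.937400

1 1 4911/5000
2 2 4687/5000
DF(2y) is solved at step 2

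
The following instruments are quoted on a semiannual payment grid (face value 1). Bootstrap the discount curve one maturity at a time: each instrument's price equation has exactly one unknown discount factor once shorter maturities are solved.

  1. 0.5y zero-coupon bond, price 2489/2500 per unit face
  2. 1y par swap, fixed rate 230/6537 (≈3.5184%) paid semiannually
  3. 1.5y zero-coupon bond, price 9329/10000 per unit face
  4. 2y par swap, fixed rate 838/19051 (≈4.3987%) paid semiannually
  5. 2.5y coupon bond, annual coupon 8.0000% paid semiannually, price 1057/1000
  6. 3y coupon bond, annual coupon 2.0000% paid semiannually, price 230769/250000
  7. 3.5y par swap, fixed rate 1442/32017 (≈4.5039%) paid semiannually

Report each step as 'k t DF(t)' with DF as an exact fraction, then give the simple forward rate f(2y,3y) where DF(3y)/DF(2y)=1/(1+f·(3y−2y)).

1 1/2 2489/2500
2 1 1931/2000
3 3/2 9329/10000
4 2 4581/5000
5 5/2 4349/5000
6 3 2169/2500
7 7/2 4279/5000
f(2y,3y) = ((4581/5000)/(2169/2500) − 1)/(1) = 27/482 ≈ 5.6017%

step 1 [0.5y] zero: DF = P = 2489/2500 ≈ 0.995600
step 2 [1y] swap r/2=115/6537: DF=(1 − 115/6537·(0.995600))/(1+115/6537) = 1931/2000 ≈ 0.965500
step 3 [1.5y] zero: DF = P = 9329/10000 ≈ 0.932900
step 4 [2y] swap r/2=419/19051: DF=(1 − 419/19051·(0.995600+0.965500+0.932900))/(1+419/19051) = 4581/5000 ≈ 0.916200
step 5 [2.5y] bond c/2=1/25: DF=(1057/1000 − 1/25·(0.995600+0.965500+0.932900+0.916200))/(1+1/25) = 4349/5000 ≈ 0.869800
step 6 [3y] bond c/2=1/100: DF=(230769/250000 − 1/100·(0.995600+0.965500+0.932900+0.916200+0.869800))/(1+1/100) = 2169/2500 ≈ 0.867600
step 7 [3.5y] swap r/2=721/32017: DF=(1 − 721/32017·(0.995600+0.965500+0.932900+0.916200+0.869800+0.867600))/(1+721/32017) = 4279/5000 ≈ 0.855800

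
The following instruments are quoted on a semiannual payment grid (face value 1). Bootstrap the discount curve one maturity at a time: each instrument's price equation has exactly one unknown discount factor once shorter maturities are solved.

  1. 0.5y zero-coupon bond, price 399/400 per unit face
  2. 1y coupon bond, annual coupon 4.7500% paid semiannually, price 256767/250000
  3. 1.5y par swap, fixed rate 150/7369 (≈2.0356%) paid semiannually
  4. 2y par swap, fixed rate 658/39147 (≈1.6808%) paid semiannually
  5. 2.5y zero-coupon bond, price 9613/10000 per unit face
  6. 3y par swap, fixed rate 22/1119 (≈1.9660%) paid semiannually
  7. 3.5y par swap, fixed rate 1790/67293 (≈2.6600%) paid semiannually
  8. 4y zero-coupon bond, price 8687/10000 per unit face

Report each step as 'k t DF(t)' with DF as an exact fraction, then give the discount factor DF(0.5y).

1 1/2 399/400
2 1 9801/10000
3 3/2 97/100
4 2 9671/10000
5 5/2 9613/10000
6 3 2357/2500
7 7/2 1821/2000
8 4 8687/10000
DF(0.5y) = 399/400 ≈ 0.997500

step 1 [0.5y] zero: DF = P = 399/400 ≈ 0.997500
step 2 [1y] bond c/2=19/800: DF=(256767/250000 − 19/800·(0.997500))/(1+19/800) = 9801/10000 ≈ 0.980100
step 3 [1.5y] swap r/2=75/7369: DF=(1 − 75/7369·(0.997500+0.980100))/(1+75/7369) = 97/100 ≈ 0.970000
step 4 [2y] swap r/2=329/39147: DF=(1 − 329/39147·(0.997500+0.980100+0.970000))/(1+329/39147) = 9671/10000 ≈ 0.967100
step 5 [2.5y] zero: DF = P = 9613/10000 ≈ 0.961300
step 6 [3y] swap r/2=11/1119: DF=(1 − 11/1119·(0.997500+0.980100+0.970000+0.967100+0.961300))/(1+11/1119) = 2357/2500 ≈ 0.942800
step 7 [3.5y] swap r/2=895/67293: DF=(1 − 895/67293·(0.997500+0.980100+0.970000+0.967100+0.961300+0.942800))/(1+895/67293) = 1821/2000 ≈ 0.910500
step 8 [4y] zero: DF = P = 8687/10000 ≈ 0.868700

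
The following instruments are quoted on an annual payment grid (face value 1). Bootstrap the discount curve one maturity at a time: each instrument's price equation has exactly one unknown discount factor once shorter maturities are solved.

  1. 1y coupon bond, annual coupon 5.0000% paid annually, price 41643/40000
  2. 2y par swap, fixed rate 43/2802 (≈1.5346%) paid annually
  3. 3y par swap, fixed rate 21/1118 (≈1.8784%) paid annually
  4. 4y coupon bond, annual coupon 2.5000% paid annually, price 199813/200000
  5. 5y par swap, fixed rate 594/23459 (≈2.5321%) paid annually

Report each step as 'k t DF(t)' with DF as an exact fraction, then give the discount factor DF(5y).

1 1 1983/2000
2 2 9699/10000
3 3 4727/5000
4 4 4519/5000
5 5 2203/2500
DF(5y) = 2203/2500 ≈ 0.881200

step 1 [1y] bond c/1=1/20: DF=(41643/40000 − 1/20·(0))/(1+1/20) = 1983/2000 ≈ 0.991500
step 2 [2y] swap r/1=43/2802: DF=(1 − 43/2802·(0.991500))/(1+43/2802) = 9699/10000 ≈ 0.969900
step 3 [3y] swap r/1=21/1118: DF=(1 − 21/1118·(0.991500+0.969900))/(1+21/1118) = 4727/5000 ≈ 0.945400
step 4 [4y] bond c/1=1/40: DF=(199813/200000 − 1/40·(0.991500+0.969900+0.945400))/(1+1/40) = 4519/5000 ≈ 0.903800
step 5 [5y] swap r/1=594/23459: DF=(1 − 594/23459·(0.991500+0.969900+0.945400+0.903800))/(1+594/23459) = 2203/2500 ≈ 0.881200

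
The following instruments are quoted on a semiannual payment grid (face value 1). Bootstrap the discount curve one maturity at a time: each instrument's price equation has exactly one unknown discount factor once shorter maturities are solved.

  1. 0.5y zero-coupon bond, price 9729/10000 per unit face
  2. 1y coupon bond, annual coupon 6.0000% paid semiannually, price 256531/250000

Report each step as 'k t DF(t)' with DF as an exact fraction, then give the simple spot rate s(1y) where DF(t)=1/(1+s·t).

1 1/2 9729/10000
2 1 9679/10000
s(1y) = (1/(9679/10000) − 1)/(1) = 321/9679 ≈ 3.3165%

step 1 [0.5y] zero: DF = P = 9729/10000 ≈ 0.972900
step 2 [1y] bond c/2=3/100: DF=(256531/250000 − 3/100·(0.972900))/(1+3/100) = 9679/10000 ≈ 0.967900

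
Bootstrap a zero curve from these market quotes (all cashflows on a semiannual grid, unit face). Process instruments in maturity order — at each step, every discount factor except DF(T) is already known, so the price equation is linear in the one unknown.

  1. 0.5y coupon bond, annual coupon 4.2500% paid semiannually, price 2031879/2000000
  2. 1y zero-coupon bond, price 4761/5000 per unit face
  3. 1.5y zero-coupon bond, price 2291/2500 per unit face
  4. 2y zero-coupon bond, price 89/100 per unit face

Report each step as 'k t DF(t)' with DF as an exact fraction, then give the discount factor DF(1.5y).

step 1 [0.5y] bond c/2=17/800: DF=(2031879/2000000 − 17/800·(0))/(1+17/800) = 2487/2500 ≈ 0.994800
step 2 [1y] zero: DF = P = 4761/5000 ≈ 0.952200
step 3 [1.5y] zero: DF = P = 2291/2500 ≈ 0.916400
step 4 [2y] zero: DF = P = 89/100 ≈ 0.890000

1 1/2 2487/2500
2 1 4761/5000
3 3/2 2291/2500
4 2 89/100
DF(1.5y) = 2291/2500 ≈ 0.916400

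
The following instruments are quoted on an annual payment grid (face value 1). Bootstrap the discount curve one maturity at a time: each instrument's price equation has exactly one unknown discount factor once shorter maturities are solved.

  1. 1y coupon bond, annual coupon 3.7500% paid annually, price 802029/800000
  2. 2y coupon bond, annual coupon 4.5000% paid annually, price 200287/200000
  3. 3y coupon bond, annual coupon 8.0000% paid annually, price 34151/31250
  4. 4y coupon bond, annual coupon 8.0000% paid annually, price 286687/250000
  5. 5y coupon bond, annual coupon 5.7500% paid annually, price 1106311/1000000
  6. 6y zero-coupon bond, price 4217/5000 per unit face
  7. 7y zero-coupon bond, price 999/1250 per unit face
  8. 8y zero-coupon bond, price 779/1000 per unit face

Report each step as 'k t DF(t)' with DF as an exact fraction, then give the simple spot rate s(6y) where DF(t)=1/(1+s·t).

step 1 [1y] bond c/1=3/80: DF=(802029/800000 − 3/80·(0))/(1+3/80) = 9663/10000 ≈ 0.966300
step 2 [2y] bond c/1=9/200: DF=(200287/200000 − 9/200·(0.966300))/(1+9/200) = 9167/10000 ≈ 0.916700
step 3 [3y] bond c/1=2/25: DF=(34151/31250 − 2/25·(0.966300+0.916700))/(1+2/25) = 2181/2500 ≈ 0.872400
step 4 [4y] bond c/1=2/25: DF=(286687/250000 − 2/25·(0.966300+0.916700+0.872400))/(1+2/25) = 8577/10000 ≈ 0.857700
step 5 [5y] bond c/1=23/400: DF=(1106311/1000000 − 23/400·(0.966300+0.916700+0.872400+0.857700))/(1+23/400) = 8497/10000 ≈ 0.849700
step 6 [6y] zero: DF = P = 4217/5000 ≈ 0.843400
step 7 [7y] zero: DF = P = 999/1250 ≈ 0.799200
step 8 [8y] zero: DF = P = 779/1000 ≈ 0.779000

1 1 9663/10000
2 2 9167/10000
3 3 2181/2500
4 4 8577/10000
5 5 8497/10000
6 6 4217/5000
7 7 999/1250
8 8 779/1000
s(6y) = (1/(4217/5000) − 1)/(6) = 261/8434 ≈ 3.0946%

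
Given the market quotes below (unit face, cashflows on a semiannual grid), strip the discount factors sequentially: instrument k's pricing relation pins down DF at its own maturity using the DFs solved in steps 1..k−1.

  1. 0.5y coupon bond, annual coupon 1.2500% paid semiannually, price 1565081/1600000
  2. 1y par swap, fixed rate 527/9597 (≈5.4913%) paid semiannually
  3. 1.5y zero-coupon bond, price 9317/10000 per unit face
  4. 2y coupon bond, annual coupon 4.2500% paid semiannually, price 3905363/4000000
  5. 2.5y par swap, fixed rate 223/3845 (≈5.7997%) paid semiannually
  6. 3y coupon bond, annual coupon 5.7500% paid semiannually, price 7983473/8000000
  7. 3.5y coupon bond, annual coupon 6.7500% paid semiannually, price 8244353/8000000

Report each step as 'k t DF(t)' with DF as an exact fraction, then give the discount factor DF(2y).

1 1/2 9721/10000
2 1 9473/10000
3 3/2 9317/10000
4 2 8967/10000
5 5/2 4331/5000
6 3 8411/10000
7 7/2 2047/2500
DF(2y) = 8967/10000 ≈ 0.896700

step 1 [0.5y] bond c/2=1/160: DF=(1565081/1600000 − 1/160·(0))/(1+1/160) = 9721/10000 ≈ 0.972100
step 2 [1y] swap r/2=527/19194: DF=(1 − 527/19194·(0.972100))/(1+527/19194) = 9473/10000 ≈ 0.947300
step 3 [1.5y] zero: DF = P = 9317/10000 ≈ 0.931700
step 4 [2y] bond c/2=17/800: DF=(3905363/4000000 − 17/800·(0.972100+0.947300+0.931700))/(1+17/800) = 8967/10000 ≈ 0.896700
step 5 [2.5y] swap r/2=223/7690: DF=(1 − 223/7690·(0.972100+0.947300+0.931700+0.896700))/(1+223/7690) = 4331/5000 ≈ 0.866200
step 6 [3y] bond c/2=23/800: DF=(7983473/8000000 − 23/800·(0.972100+0.947300+0.931700+0.896700+0.866200))/(1+23/800) = 8411/10000 ≈ 0.841100
step 7 [3.5y] bond c/2=27/800: DF=(8244353/8000000 − 27/800·(0.972100+0.947300+0.931700+0.896700+0.866200+0.841100))/(1+27/800) = 2047/2500 ≈ 0.818800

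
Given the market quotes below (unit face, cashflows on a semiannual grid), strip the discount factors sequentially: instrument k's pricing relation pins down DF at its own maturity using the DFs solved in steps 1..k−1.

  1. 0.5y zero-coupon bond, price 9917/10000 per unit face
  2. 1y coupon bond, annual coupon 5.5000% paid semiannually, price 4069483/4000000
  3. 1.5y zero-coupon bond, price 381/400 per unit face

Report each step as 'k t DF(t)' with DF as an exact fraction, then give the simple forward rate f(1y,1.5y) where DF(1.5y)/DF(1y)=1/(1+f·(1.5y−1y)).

step 1 [0.5y] zero: DF = P = 9917/10000 ≈ 0.991700
step 2 [1y] bond c/2=11/400: DF=(4069483/4000000 − 11/400·(0.991700))/(1+11/400) = 2409/2500 ≈ 0.963600
step 3 [1.5y] zero: DF = P = 381/400 ≈ 0.952500

1 1/2 9917/10000
2 1 2409/2500
3 3/2 381/400
f(1y,1.5y) = ((2409/2500)/(381/400) − 1)/(1/2) = 74/3175 ≈ 2.3307%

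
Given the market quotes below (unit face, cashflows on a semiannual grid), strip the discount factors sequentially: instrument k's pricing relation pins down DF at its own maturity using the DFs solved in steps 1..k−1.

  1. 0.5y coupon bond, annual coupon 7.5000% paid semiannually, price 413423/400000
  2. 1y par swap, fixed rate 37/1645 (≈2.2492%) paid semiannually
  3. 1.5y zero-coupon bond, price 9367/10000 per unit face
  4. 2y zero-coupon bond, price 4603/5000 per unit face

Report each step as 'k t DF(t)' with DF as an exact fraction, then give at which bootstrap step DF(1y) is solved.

step 1 [0.5y] bond c/2=3/80: DF=(413423/400000 − 3/80·(0))/(1+3/80) = 4981/5000 ≈ 0.996200
step 2 [1y] swap r/2=37/3290: DF=(1 − 37/3290·(0.996200))/(1+37/3290) = 4889/5000 ≈ 0.977800
step 3 [1.5y] zero: DF = P = 9367/10000 ≈ 0.936700
step 4 [2y] zero: DF = P = 4603/5000 ≈ 0.920600

1 1/2 4981/5000
2 1 4889/5000
3 3/2 9367/10000
4 2 4603/5000
DF(1y) is solved at step 2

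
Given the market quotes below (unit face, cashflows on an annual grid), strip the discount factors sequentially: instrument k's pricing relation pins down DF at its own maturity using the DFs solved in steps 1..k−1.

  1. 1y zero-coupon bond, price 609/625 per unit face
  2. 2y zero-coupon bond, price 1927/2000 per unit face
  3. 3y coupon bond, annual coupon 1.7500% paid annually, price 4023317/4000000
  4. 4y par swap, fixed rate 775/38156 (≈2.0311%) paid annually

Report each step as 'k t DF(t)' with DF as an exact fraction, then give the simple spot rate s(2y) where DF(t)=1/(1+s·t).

step 1 [1y] zero: DF = P = 609/625 ≈ 0.974400
step 2 [2y] zero: DF = P = 1927/2000 ≈ 0.963500
step 3 [3y] bond c/1=7/400: DF=(4023317/4000000 − 7/400·(0.974400+0.963500))/(1+7/400) = 597/625 ≈ 0.955200
step 4 [4y] swap r/1=775/38156: DF=(1 − 775/38156·(0.974400+0.963500+0.955200))/(1+775/38156) = 369/400 ≈ 0.922500

1 1 609/625
2 2 1927/2000
3 3 597/625
4 4 369/400
s(2y) = (1/(1927/2000) − 1)/(2) = 73/3854 ≈ 1.8941%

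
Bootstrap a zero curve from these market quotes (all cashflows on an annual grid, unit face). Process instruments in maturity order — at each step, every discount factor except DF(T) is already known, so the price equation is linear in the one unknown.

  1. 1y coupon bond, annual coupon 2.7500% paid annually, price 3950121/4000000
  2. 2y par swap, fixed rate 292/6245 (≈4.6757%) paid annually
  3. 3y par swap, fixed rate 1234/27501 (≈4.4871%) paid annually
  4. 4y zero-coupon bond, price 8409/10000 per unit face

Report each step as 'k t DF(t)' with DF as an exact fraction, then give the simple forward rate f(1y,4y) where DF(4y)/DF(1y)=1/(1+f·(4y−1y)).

1 1 9611/10000
2 2 2281/2500
3 3 4383/5000
4 4 8409/10000
f(1y,4y) = ((9611/10000)/(8409/10000) − 1)/(3) = 1202/25227 ≈ 4.7647%

step 1 [1y] bond c/1=11/400: DF=(3950121/4000000 − 11/400·(0))/(1+11/400) = 9611/10000 ≈ 0.961100
step 2 [2y] swap r/1=292/6245: DF=(1 − 292/6245·(0.961100))/(1+292/6245) = 2281/2500 ≈ 0.912400
step 3 [3y] swap r/1=1234/27501: DF=(1 − 1234/27501·(0.961100+0.912400))/(1+1234/27501) = 4383/5000 ≈ 0.876600
step 4 [4y] zero: DF = P = 8409/10000 ≈ 0.840900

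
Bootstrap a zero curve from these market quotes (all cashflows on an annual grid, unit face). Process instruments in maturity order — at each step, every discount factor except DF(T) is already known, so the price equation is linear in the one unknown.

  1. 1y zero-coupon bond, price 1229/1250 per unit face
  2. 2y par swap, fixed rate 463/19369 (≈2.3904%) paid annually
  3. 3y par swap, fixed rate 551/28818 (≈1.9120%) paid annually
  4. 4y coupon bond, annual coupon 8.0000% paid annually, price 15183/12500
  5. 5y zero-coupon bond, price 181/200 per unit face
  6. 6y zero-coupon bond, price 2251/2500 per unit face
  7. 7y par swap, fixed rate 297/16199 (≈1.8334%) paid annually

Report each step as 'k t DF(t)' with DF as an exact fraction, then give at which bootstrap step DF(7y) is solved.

1 1 1229/1250
2 2 9537/10000
3 3 9449/10000
4 4 1139/1250
5 5 181/200
6 6 2251/2500
7 7 2203/2500
DF(7y) is solved at step 7

step 1 [1y] zero: DF = P = 1229/1250 ≈ 0.983200
step 2 [2y] swap r/1=463/19369: DF=(1 − 463/19369·(0.983200))/(1+463/19369) = 9537/10000 ≈ 0.953700
step 3 [3y] swap r/1=551/28818: DF=(1 − 551/28818·(0.983200+0.953700))/(1+551/28818) = 9449/10000 ≈ 0.944900
step 4 [4y] bond c/1=2/25: DF=(15183/12500 − 2/25·(0.983200+0.953700+0.944900))/(1+2/25) = 1139/1250 ≈ 0.911200
step 5 [5y] zero: DF = P = 181/200 ≈ 0.905000
step 6 [6y] zero: DF = P = 2251/2500 ≈ 0.900400
step 7 [7y] swap r/1=297/16199: DF=(1 − 297/16199·(0.983200+0.953700+0.944900+0.911200+0.905000+0.900400))/(1+297/16199) = 2203/2500 ≈ 0.881200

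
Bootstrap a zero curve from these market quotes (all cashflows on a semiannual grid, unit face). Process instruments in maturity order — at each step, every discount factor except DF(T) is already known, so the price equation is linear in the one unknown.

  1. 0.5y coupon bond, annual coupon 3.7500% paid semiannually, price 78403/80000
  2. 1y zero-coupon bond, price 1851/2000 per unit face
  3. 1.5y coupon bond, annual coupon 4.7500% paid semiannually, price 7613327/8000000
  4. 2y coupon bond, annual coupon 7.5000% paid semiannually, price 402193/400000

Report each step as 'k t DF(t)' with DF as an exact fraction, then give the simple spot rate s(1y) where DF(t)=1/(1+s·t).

step 1 [0.5y] bond c/2=3/160: DF=(78403/80000 − 3/160·(0))/(1+3/160) = 481/500 ≈ 0.962000
step 2 [1y] zero: DF = P = 1851/2000 ≈ 0.925500
step 3 [1.5y] bond c/2=19/800: DF=(7613327/8000000 − 19/800·(0.962000+0.925500))/(1+19/800) = 4429/5000 ≈ 0.885800
step 4 [2y] bond c/2=3/80: DF=(402193/400000 − 3/80·(0.962000+0.925500+0.885800))/(1+3/80) = 8689/10000 ≈ 0.868900

1 1/2 481/500
2 1 1851/2000
3 3/2 4429/5000
4 2 8689/10000
s(1y) = (1/(1851/2000) − 1)/(1) = 149/1851 ≈ 8.0497%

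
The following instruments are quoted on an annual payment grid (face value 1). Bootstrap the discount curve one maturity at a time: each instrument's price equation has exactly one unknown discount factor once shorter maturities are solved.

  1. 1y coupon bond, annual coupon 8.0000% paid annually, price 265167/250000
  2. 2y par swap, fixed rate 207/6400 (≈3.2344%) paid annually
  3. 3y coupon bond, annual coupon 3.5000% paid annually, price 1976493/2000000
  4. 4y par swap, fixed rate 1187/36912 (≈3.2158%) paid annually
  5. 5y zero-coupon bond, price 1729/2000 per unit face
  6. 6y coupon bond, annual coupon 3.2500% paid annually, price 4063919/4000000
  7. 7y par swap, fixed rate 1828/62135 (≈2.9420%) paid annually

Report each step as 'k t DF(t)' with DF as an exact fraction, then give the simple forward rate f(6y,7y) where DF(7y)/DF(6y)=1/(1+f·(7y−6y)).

1 1 9821/10000
2 2 9379/10000
3 3 8899/10000
4 4 8813/10000
5 5 1729/2000
6 6 4203/5000
7 7 2043/2500
f(6y,7y) = ((4203/5000)/(2043/2500) − 1)/(1) = 13/454 ≈ 2.8634%

step 1 [1y] bond c/1=2/25: DF=(265167/250000 − 2/25·(0))/(1+2/25) = 9821/10000 ≈ 0.982100
step 2 [2y] swap r/1=207/6400: DF=(1 − 207/6400·(0.982100))/(1+207/6400) = 9379/10000 ≈ 0.937900
step 3 [3y] bond c/1=7/200: DF=(1976493/2000000 − 7/200·(0.982100+0.937900))/(1+7/200) = 8899/10000 ≈ 0.889900
step 4 [4y] swap r/1=1187/36912: DF=(1 − 1187/36912·(0.982100+0.937900+0.889900))/(1+1187/36912) = 8813/10000 ≈ 0.881300
step 5 [5y] zero: DF = P = 1729/2000 ≈ 0.864500
step 6 [6y] bond c/1=13/400: DF=(4063919/4000000 − 13/400·(0.982100+0.937900+0.889900+0.881300+0.864500))/(1+13/400) = 4203/5000 ≈ 0.840600
step 7 [7y] swap r/1=1828/62135: DF=(1 − 1828/62135·(0.982100+0.937900+0.889900+0.881300+0.864500+0.840600))/(1+1828/62135) = 2043/2500 ≈ 0.817200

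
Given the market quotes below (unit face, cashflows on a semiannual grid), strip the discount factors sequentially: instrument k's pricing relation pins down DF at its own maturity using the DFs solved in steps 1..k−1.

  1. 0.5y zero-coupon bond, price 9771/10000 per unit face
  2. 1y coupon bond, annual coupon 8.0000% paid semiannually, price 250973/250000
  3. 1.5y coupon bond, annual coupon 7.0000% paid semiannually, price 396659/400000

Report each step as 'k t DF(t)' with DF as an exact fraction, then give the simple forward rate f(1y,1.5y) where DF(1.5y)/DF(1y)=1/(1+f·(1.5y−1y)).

step 1 [0.5y] zero: DF = P = 9771/10000 ≈ 0.977100
step 2 [1y] bond c/2=1/25: DF=(250973/250000 − 1/25·(0.977100))/(1+1/25) = 9277/10000 ≈ 0.927700
step 3 [1.5y] bond c/2=7/200: DF=(396659/400000 − 7/200·(0.977100+0.927700))/(1+7/200) = 8937/10000 ≈ 0.893700

1 1/2 9771/10000
2 1 9277/10000
3 3/2 8937/10000
f(1y,1.5y) = ((9277/10000)/(8937/10000) − 1)/(1/2) = 680/8937 ≈ 7.6088%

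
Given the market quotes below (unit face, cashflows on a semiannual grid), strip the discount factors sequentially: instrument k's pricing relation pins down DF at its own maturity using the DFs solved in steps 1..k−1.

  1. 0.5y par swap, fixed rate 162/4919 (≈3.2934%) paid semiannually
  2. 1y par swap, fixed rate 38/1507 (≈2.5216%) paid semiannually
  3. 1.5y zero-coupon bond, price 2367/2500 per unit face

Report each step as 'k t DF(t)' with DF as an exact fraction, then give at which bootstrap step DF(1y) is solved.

step 1 [0.5y] swap r/2=81/4919: DF=(1 − 81/4919·(0))/(1+81/4919) = 4919/5000 ≈ 0.983800
step 2 [1y] swap r/2=19/1507: DF=(1 − 19/1507·(0.983800))/(1+19/1507) = 9753/10000 ≈ 0.975300
step 3 [1.5y] zero: DF = P = 2367/2500 ≈ 0.946800

1 1/2 4919/5000
2 1 9753/10000
3 3/2 2367/2500
DF(1y) is solved at step 2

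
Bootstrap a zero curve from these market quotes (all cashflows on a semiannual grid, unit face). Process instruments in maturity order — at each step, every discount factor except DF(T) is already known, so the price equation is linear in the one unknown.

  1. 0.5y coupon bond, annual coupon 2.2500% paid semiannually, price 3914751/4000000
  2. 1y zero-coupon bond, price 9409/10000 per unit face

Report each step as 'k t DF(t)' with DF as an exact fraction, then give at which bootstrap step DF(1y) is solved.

step 1 [0.5y] bond c/2=9/800: DF=(3914751/4000000 − 9/800·(0))/(1+9/800) = 4839/5000 ≈ 0.967800
step 2 [1y] zero: DF = P = 9409/10000 ≈ 0.940900

1 1/2 4839/5000
2 1 9409/10000
DF(1y) is solved at step 2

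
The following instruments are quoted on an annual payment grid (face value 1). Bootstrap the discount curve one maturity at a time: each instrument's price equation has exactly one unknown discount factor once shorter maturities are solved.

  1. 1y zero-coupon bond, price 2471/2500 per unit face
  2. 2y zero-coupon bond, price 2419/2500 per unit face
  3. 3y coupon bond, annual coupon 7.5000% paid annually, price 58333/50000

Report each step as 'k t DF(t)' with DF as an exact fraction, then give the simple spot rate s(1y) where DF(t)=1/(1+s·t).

step 1 [1y] zero: DF = P = 2471/2500 ≈ 0.988400
step 2 [2y] zero: DF = P = 2419/2500 ≈ 0.967600
step 3 [3y] bond c/1=3/40: DF=(58333/50000 − 3/40·(0.988400+0.967600))/(1+3/40) = 593/625 ≈ 0.948800

1 1 2471/2500
2 2 2419/2500
3 3 593/625
s(1y) = (1/(2471/2500) − 1)/(1) = 29/2471 ≈ 1.1736%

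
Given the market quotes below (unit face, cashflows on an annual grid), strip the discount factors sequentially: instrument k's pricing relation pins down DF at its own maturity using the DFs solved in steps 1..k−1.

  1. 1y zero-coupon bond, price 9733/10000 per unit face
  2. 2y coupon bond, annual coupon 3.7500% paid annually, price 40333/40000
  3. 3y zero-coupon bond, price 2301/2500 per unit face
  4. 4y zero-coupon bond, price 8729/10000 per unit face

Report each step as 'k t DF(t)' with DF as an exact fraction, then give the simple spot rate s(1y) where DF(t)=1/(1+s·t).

step 1 [1y] zero: DF = P = 9733/10000 ≈ 0.973300
step 2 [2y] bond c/1=3/80: DF=(40333/40000 − 3/80·(0.973300))/(1+3/80) = 9367/10000 ≈ 0.936700
step 3 [3y] zero: DF = P = 2301/2500 ≈ 0.920400
step 4 [4y] zero: DF = P = 8729/10000 ≈ 0.872900

1 1 9733/10000
2 2 9367/10000
3 3 2301/2500
4 4 8729/10000
s(1y) = (1/(9733/10000) − 1)/(1) = 267/9733 ≈ 2.7432%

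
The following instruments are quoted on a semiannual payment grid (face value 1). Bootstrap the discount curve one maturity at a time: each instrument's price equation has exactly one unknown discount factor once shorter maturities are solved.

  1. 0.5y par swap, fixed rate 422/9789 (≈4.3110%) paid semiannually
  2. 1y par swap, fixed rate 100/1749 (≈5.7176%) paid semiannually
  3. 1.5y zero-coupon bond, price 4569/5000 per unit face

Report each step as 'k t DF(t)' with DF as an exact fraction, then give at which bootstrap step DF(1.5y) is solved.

1 1/2 9789/10000
2 1 189/200
3 3/2 4569/5000
DF(1.5y) is solved at step 3

step 1 [0.5y] swap r/2=211/9789: DF=(1 − 211/9789·(0))/(1+211/9789) = 9789/10000 ≈ 0.978900
step 2 [1y] swap r/2=50/1749: DF=(1 − 50/1749·(0.978900))/(1+50/1749) = 189/200 ≈ 0.945000
step 3 [1.5y] zero: DF = P = 4569/5000 ≈ 0.913800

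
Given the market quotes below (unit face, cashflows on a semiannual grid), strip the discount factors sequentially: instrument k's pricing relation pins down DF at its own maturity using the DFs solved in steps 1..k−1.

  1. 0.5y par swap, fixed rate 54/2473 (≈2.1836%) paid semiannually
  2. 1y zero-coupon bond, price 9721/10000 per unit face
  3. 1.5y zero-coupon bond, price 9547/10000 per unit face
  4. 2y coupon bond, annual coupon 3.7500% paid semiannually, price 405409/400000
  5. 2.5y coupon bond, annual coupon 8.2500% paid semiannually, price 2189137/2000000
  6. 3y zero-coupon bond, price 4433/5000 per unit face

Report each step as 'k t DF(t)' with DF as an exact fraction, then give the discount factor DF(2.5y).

1 1/2 2473/2500
2 1 9721/10000
3 3/2 9547/10000
4 2 2353/2500
5 5/2 1123/1250
6 3 4433/5000
DF(2.5y) = 1123/1250 ≈ 0.898400

step 1 [0.5y] swap r/2=27/2473: DF=(1 − 27/2473·(0))/(1+27/2473) = 2473/2500 ≈ 0.989200
step 2 [1y] zero: DF = P = 9721/10000 ≈ 0.972100
step 3 [1.5y] zero: DF = P = 9547/10000 ≈ 0.954700
step 4 [2y] bond c/2=3/160: DF=(405409/400000 − 3/160·(0.989200+0.972100+0.954700))/(1+3/160) = 2353/2500 ≈ 0.941200
step 5 [2.5y] bond c/2=33/800: DF=(2189137/2000000 − 33/800·(0.989200+0.972100+0.954700+0.941200))/(1+33/800) = 1123/1250 ≈ 0.898400
step 6 [3y] zero: DF = P = 4433/5000 ≈ 0.886600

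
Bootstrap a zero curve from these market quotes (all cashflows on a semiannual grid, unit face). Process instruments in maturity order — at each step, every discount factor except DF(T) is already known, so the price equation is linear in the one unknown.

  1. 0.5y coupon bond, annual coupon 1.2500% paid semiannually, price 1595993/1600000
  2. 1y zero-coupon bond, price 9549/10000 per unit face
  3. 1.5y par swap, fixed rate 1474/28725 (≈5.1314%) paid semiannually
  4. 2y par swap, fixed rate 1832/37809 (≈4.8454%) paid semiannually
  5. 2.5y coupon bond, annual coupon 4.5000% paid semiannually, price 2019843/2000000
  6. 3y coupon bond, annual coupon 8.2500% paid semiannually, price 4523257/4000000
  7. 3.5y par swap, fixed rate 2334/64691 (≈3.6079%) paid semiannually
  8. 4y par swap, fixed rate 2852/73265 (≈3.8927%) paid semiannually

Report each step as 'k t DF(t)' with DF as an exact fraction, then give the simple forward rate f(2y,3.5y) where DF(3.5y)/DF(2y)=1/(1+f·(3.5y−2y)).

1 1/2 9913/10000
2 1 9549/10000
3 3/2 9263/10000
4 2 2271/2500
5 5/2 1809/2000
6 3 2251/2500
7 7/2 8833/10000
8 4 4287/5000
f(2y,3.5y) = ((2271/2500)/(8833/10000) − 1)/(3/2) = 502/26499 ≈ 1.8944%

step 1 [0.5y] bond c/2=1/160: DF=(1595993/1600000 − 1/160·(0))/(1+1/160) = 9913/10000 ≈ 0.991300
step 2 [1y] zero: DF = P = 9549/10000 ≈ 0.954900
step 3 [1.5y] swap r/2=737/28725: DF=(1 − 737/28725·(0.991300+0.954900))/(1+737/28725) = 9263/10000 ≈ 0.926300
step 4 [2y] swap r/2=916/37809: DF=(1 − 916/37809·(0.991300+0.954900+0.926300))/(1+916/37809) = 2271/2500 ≈ 0.908400
step 5 [2.5y] bond c/2=9/400: DF=(2019843/2000000 − 9/400·(0.991300+0.954900+0.926300+0.908400))/(1+9/400) = 1809/2000 ≈ 0.904500
step 6 [3y] bond c/2=33/800: DF=(4523257/4000000 − 33/800·(0.991300+0.954900+0.926300+0.908400+0.904500))/(1+33/800) = 2251/2500 ≈ 0.900400
step 7 [3.5y] swap r/2=1167/64691: DF=(1 − 1167/64691·(0.991300+0.954900+0.926300+0.908400+0.904500+0.900400))/(1+1167/64691) = 8833/10000 ≈ 0.883300
step 8 [4y] swap r/2=1426/73265: DF=(1 − 1426/73265·(0.991300+0.954900+0.926300+0.908400+0.904500+0.900400+0.883300))/(1+1426/73265) = 4287/5000 ≈ 0.857400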